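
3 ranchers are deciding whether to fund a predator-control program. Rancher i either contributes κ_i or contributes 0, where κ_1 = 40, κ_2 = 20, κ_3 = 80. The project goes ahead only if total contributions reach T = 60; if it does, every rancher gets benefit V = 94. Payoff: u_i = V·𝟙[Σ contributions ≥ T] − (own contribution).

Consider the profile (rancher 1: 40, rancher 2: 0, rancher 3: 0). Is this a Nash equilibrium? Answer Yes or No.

No

Total = 40 < 60: not provided.
Rancher 1 (pledges 40, payoff -40): dropping to 0 → total 0, payoff 0. Profitable deviation.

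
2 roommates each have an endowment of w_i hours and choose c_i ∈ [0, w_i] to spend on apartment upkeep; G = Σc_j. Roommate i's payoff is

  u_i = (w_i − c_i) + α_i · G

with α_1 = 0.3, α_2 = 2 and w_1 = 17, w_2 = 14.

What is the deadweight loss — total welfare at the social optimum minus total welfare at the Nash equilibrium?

∂u_i/∂c_i = α_i − 1, so roommate i contributes w_i if α_i > 1, else 0.
α_i > 1 for i ∈ {2}; NE contributions (0, 14), G = 14.
W^NE = Σw_i − G^NE + (Σα_i)·G^NE = 31 + 1.3·14 = 49.2.
Planner: ∂(Σu_j)/∂c_i = Σα_j − 1 = 1.3 > 0, so everyone contributes w_i; G^SO = 31, W^SO = 31 + 1.3·31 = 71.3.
Deadweight loss = 22.1.

22.1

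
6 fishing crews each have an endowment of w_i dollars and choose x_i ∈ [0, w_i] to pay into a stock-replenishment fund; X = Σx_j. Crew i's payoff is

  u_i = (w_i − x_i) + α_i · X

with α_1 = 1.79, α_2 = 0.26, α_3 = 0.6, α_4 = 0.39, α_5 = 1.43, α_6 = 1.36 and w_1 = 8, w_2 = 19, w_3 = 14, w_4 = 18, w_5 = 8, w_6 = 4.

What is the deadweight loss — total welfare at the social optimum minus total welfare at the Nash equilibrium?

246.33

∂u_i/∂x_i = α_i − 1, so crew i contributes w_i if α_i > 1, else 0.
α_i > 1 for i ∈ {1, 5, 6}; NE contributions (8, 0, 0, 0, 8, 4), X = 20.
W^NE = Σw_i − X^NE + (Σα_i)·X^NE = 71 + 4.83·20 = 167.6.
Planner: ∂(Σu_j)/∂x_i = Σα_j − 1 = 4.83 > 0, so everyone contributes w_i; X^SO = 71, W^SO = 71 + 4.83·71 = 413.93.
Deadweight loss = 246.33.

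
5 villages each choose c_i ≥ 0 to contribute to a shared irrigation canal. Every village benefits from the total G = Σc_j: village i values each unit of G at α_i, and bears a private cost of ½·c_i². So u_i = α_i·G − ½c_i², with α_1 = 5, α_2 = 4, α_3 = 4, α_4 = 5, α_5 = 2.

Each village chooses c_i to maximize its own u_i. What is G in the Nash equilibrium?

Village i's FOC: ∂u_i/∂c_i = α_i − c_i = 0, so c_i* = α_i.
NE contributions = (5, 4, 4, 5, 2); G = 20.

20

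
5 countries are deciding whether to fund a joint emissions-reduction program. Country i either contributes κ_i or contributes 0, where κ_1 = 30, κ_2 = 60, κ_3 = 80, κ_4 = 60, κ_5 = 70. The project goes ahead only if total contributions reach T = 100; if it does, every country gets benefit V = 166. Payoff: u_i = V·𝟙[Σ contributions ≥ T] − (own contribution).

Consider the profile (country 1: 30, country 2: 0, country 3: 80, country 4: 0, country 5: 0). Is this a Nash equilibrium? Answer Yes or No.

Total = 110 ≥ 100: provided.
Country 1 (pledges 30, payoff 136): dropping to 0 → total 80, payoff 0. No gain.
Country 2 (pledges 0, payoff 166): pledging 60 → total 170, payoff 106. No gain.
Country 3 (pledges 80, payoff 86): dropping to 0 → total 30, payoff 0. No gain.
Country 4 (pledges 0, payoff 166): pledging 60 → total 170, payoff 106. No gain.
Country 5 (pledges 0, payoff 166): pledging 70 → total 180, payoff 96. No gain.

Yes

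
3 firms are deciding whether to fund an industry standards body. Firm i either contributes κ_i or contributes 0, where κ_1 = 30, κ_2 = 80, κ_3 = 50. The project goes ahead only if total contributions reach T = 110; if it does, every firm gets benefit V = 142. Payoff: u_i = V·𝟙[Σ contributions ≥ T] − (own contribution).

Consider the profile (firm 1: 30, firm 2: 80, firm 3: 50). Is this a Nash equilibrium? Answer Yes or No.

Total = 160 ≥ 110: provided.
Firm 1 (pledges 30, payoff 112): dropping to 0 → total 130, payoff 142. Profitable deviation.

No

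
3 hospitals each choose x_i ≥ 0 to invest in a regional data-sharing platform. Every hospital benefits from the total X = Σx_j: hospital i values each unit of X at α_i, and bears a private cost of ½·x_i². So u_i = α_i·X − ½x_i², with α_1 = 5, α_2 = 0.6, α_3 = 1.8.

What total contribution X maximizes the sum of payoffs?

22.2

Planner FOC: ∂(Σu_j)/∂x_i = (Σα_j) − x_i = 0, so x_i^SO = Σα_j = 7.4 for every i; X^SO = 22.2.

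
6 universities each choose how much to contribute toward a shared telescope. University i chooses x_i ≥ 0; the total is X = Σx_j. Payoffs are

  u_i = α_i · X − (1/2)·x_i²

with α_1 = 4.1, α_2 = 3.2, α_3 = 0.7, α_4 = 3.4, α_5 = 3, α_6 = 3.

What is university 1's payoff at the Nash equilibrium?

62.935

University i's FOC: ∂u_i/∂x_i = α_i − x_i = 0, so x_i* = α_i.
NE contributions = (4.1, 3.2, 0.7, 3.4, 3, 3); X = 17.4.
u_1 = α_1·X − ½·(x_1)² = 4.1·17.4 − ½·4.1² = 62.935.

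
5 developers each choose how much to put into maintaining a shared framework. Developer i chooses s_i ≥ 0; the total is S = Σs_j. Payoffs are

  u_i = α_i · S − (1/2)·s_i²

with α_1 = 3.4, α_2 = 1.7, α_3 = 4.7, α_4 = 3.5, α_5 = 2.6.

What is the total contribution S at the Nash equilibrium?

Developer i's FOC: ∂u_i/∂s_i = α_i − s_i = 0, so s_i* = α_i.
NE contributions = (3.4, 1.7, 4.7, 3.5, 2.6); S = 15.9.

15.9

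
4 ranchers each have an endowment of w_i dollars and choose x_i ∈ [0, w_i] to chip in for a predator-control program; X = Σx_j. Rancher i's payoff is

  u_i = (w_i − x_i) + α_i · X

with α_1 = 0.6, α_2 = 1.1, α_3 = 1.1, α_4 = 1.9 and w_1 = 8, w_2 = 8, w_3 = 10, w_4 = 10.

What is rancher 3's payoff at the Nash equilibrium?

30.8

∂u_i/∂x_i = α_i − 1, so rancher i contributes w_i if α_i > 1, else 0.
α_i > 1 for i ∈ {2, 3, 4}; NE contributions (0, 8, 10, 10), X = 28.
u_3 = (10 − 10) + 1.1·28 = 30.8.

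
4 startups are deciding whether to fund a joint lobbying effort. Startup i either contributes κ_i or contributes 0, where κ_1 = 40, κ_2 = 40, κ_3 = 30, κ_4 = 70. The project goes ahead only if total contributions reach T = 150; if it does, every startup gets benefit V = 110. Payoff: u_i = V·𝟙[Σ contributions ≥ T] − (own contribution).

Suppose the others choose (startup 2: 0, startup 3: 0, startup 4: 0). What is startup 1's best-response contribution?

Others' total = 0. Even contributing 40 gives 40 < 150: no benefit either way.
Best response: 0.

0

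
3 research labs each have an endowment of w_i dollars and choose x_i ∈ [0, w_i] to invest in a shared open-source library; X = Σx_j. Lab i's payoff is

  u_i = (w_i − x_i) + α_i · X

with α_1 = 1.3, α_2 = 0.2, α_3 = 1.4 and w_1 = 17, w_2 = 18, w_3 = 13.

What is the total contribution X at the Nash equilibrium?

30

∂u_i/∂x_i = α_i − 1, so lab i contributes w_i if α_i > 1, else 0.
α_i > 1 for i ∈ {1, 3}; NE contributions (17, 0, 13), X = 30.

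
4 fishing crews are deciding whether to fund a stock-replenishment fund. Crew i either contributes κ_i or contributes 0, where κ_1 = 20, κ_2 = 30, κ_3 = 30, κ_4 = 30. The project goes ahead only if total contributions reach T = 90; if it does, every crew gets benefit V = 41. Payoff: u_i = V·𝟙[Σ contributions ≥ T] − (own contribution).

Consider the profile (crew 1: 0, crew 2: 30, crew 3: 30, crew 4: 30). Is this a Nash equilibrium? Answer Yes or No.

Yes

Total = 90 ≥ 90: provided.
Crew 1 (pledges 0, payoff 41): pledging 20 → total 110, payoff 21. No gain.
Crew 2 (pledges 30, payoff 11): dropping to 0 → total 60, payoff 0. No gain.
Crew 3 (pledges 30, payoff 11): dropping to 0 → total 60, payoff 0. No gain.
Crew 4 (pledges 30, payoff 11): dropping to 0 → total 60, payoff 0. No gain.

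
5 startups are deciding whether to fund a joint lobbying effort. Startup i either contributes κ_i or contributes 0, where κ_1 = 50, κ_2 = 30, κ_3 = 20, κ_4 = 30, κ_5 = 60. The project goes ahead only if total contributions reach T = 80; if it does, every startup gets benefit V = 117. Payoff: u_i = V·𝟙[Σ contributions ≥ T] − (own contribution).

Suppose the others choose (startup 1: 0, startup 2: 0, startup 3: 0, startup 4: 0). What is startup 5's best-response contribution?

Others' total = 0. Even contributing 60 gives 60 < 80: no benefit either way.
Best response: 0.

0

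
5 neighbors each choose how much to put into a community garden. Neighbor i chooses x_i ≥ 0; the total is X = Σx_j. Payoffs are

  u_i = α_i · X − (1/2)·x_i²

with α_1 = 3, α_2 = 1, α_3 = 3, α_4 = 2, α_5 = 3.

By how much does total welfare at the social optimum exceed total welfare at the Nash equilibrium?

232

Neighbor i's FOC: ∂u_i/∂x_i = α_i − x_i = 0, so x_i* = α_i.
NE contributions = (3, 1, 3, 2, 3); X = 12.
W^NE = (Σα)·X − ½Σα_i² = 12² − ½·32 = 128.
Planner sets x_i = Σα_j = 12 for every i, so X^SO = 5·12 = 60.
W^SO = (Σα)·X^SO − ½·5·(Σα)² = (5/2)·12² = 360.
Deadweight loss = W^SO − W^NE = 232.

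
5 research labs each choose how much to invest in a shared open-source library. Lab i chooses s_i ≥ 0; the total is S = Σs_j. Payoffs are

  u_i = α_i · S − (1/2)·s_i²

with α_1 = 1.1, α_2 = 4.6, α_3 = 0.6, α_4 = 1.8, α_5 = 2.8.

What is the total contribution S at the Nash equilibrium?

10.9

Lab i's FOC: ∂u_i/∂s_i = α_i − s_i = 0, so s_i* = α_i.
NE contributions = (1.1, 4.6, 0.6, 1.8, 2.8); S = 10.9.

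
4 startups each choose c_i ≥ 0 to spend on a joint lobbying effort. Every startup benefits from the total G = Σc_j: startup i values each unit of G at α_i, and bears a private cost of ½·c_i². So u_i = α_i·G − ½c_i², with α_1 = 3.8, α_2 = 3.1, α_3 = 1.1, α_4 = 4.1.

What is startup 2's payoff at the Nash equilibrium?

32.705

Startup i's FOC: ∂u_i/∂c_i = α_i − c_i = 0, so c_i* = α_i.
NE contributions = (3.8, 3.1, 1.1, 4.1); G = 12.1.
u_2 = α_2·G − ½·(c_2)² = 3.1·12.1 − ½·3.1² = 32.705.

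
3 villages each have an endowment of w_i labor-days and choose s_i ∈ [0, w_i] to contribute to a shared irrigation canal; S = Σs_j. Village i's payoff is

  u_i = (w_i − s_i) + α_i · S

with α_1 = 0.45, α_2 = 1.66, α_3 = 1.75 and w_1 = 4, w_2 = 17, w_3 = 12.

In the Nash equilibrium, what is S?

29

∂u_i/∂s_i = α_i − 1, so village i contributes w_i if α_i > 1, else 0.
α_i > 1 for i ∈ {2, 3}; NE contributions (0, 17, 12), S = 29.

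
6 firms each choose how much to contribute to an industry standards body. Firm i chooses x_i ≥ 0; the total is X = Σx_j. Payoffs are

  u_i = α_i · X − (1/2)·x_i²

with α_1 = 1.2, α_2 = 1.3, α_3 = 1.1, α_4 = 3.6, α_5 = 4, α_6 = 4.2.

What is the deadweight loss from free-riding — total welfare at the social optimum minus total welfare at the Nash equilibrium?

Firm i's FOC: ∂u_i/∂x_i = α_i − x_i = 0, so x_i* = α_i.
NE contributions = (1.2, 1.3, 1.1, 3.6, 4, 4.2); X = 15.4.
W^NE = (Σα)·X − ½Σα_i² = 15.4² − ½·50.94 = 211.69.
Planner sets x_i = Σα_j = 15.4 for every i, so X^SO = 6·15.4 = 92.4.
W^SO = (Σα)·X^SO − ½·6·(Σα)² = (6/2)·15.4² = 711.48.
Deadweight loss = W^SO − W^NE = 499.79.

499.79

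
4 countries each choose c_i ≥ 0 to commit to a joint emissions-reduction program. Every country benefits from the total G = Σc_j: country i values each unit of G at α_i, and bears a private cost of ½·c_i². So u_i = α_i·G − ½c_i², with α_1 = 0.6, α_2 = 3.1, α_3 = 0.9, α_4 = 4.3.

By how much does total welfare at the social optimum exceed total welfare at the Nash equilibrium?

Country i's FOC: ∂u_i/∂c_i = α_i − c_i = 0, so c_i* = α_i.
NE contributions = (0.6, 3.1, 0.9, 4.3); G = 8.9.
W^NE = (Σα)·G − ½Σα_i² = 8.9² − ½·29.27 = 64.575.
Planner sets c_i = Σα_j = 8.9 for every i, so G^SO = 4·8.9 = 35.6.
W^SO = (Σα)·G^SO − ½·4·(Σα)² = (4/2)·8.9² = 158.42.
Deadweight loss = W^SO − W^NE = 93.845.

93.845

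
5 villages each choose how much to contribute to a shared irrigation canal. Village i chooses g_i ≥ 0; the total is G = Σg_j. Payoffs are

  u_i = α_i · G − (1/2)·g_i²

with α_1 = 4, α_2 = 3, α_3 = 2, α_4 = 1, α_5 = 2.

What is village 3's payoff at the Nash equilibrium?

22

Village i's FOC: ∂u_i/∂g_i = α_i − g_i = 0, so g_i* = α_i.
NE contributions = (4, 3, 2, 1, 2); G = 12.
u_3 = α_3·G − ½·(g_3)² = 2·12 − ½·2² = 22.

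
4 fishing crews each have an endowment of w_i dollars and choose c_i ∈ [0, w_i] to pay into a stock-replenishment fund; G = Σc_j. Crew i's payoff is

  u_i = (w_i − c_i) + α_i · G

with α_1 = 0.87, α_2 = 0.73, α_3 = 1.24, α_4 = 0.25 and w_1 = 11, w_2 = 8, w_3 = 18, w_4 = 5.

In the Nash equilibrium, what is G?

18

∂u_i/∂c_i = α_i − 1, so crew i contributes w_i if α_i > 1, else 0.
α_i > 1 for i ∈ {3}; NE contributions (0, 0, 18, 0), G = 18.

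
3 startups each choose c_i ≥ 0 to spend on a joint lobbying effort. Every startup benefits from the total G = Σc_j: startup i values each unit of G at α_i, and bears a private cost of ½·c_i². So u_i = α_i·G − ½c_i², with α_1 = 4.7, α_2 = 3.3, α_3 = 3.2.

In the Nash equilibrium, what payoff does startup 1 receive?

Startup i's FOC: ∂u_i/∂c_i = α_i − c_i = 0, so c_i* = α_i.
NE contributions = (4.7, 3.3, 3.2); G = 11.2.
u_1 = α_1·G − ½·(c_1)² = 4.7·11.2 − ½·4.7² = 41.595.

41.595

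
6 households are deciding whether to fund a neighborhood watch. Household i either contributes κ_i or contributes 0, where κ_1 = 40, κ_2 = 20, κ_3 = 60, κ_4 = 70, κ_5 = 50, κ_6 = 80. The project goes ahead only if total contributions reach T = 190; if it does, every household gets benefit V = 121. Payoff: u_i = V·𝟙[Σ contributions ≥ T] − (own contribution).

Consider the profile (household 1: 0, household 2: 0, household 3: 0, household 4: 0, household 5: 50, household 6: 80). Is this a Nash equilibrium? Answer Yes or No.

No

Total = 130 < 190: not provided.
Household 1 (pledges 0, payoff 0): pledging 40 → total 170, payoff -40. No gain.
Household 2 (pledges 0, payoff 0): pledging 20 → total 150, payoff -20. No gain.
Household 3 (pledges 0, payoff 0): pledging 60 → total 190, payoff 61. Profitable deviation.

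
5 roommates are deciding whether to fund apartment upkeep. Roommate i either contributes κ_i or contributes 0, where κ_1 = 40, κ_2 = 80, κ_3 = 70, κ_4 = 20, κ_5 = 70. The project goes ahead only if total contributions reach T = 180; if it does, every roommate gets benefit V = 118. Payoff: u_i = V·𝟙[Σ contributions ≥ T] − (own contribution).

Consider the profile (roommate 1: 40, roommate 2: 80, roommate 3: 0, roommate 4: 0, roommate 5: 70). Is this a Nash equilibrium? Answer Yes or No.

Yes

Total = 190 ≥ 180: provided.
Roommate 1 (pledges 40, payoff 78): dropping to 0 → total 150, payoff 0. No gain.
Roommate 2 (pledges 80, payoff 38): dropping to 0 → total 110, payoff 0. No gain.
Roommate 3 (pledges 0, payoff 118): pledging 70 → total 260, payoff 48. No gain.
Roommate 4 (pledges 0, payoff 118): pledging 20 → total 210, payoff 98. No gain.
Roommate 5 (pledges 70, payoff 48): dropping to 0 → total 120, payoff 0. No gain.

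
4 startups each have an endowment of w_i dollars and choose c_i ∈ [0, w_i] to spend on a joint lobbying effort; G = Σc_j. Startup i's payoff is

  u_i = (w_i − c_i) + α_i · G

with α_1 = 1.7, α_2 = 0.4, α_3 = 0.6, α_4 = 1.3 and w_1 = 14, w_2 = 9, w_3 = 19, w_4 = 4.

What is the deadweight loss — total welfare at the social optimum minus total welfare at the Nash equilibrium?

84

∂u_i/∂c_i = α_i − 1, so startup i contributes w_i if α_i > 1, else 0.
α_i > 1 for i ∈ {1, 4}; NE contributions (14, 0, 0, 4), G = 18.
W^NE = Σw_i − G^NE + (Σα_i)·G^NE = 46 + 3·18 = 100.
Planner: ∂(Σu_j)/∂c_i = Σα_j − 1 = 3 > 0, so everyone contributes w_i; G^SO = 46, W^SO = 46 + 3·46 = 184.
Deadweight loss = 84.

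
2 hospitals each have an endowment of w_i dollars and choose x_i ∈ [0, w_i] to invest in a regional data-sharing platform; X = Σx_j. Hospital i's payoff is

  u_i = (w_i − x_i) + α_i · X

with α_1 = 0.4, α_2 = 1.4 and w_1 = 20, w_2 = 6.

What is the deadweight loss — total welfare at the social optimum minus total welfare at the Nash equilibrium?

16

∂u_i/∂x_i = α_i − 1, so hospital i contributes w_i if α_i > 1, else 0.
α_i > 1 for i ∈ {2}; NE contributions (0, 6), X = 6.
W^NE = Σw_i − X^NE + (Σα_i)·X^NE = 26 + 0.8·6 = 30.8.
Planner: ∂(Σu_j)/∂x_i = Σα_j − 1 = 0.8 > 0, so everyone contributes w_i; X^SO = 26, W^SO = 26 + 0.8·26 = 46.8.
Deadweight loss = 16.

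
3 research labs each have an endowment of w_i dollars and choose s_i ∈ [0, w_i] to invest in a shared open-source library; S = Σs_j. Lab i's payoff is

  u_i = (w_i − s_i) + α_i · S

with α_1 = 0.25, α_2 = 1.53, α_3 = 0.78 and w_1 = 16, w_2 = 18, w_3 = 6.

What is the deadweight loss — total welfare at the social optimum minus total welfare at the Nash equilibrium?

34.32

∂u_i/∂s_i = α_i − 1, so lab i contributes w_i if α_i > 1, else 0.
α_i > 1 for i ∈ {2}; NE contributions (0, 18, 0), S = 18.
W^NE = Σw_i − S^NE + (Σα_i)·S^NE = 40 + 1.56·18 = 68.08.
Planner: ∂(Σu_j)/∂s_i = Σα_j − 1 = 1.56 > 0, so everyone contributes w_i; S^SO = 40, W^SO = 40 + 1.56·40 = 102.4.
Deadweight loss = 34.32.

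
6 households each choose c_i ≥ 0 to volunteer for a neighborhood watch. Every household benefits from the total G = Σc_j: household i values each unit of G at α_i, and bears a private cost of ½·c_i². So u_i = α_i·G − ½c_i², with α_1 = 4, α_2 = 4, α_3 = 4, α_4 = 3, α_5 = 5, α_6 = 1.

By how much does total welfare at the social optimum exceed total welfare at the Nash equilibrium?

Household i's FOC: ∂u_i/∂c_i = α_i − c_i = 0, so c_i* = α_i.
NE contributions = (4, 4, 4, 3, 5, 1); G = 21.
W^NE = (Σα)·G − ½Σα_i² = 21² − ½·83 = 399.5.
Planner sets c_i = Σα_j = 21 for every i, so G^SO = 6·21 = 126.
W^SO = (Σα)·G^SO − ½·6·(Σα)² = (6/2)·21² = 1323.
Deadweight loss = W^SO − W^NE = 923.5.

923.5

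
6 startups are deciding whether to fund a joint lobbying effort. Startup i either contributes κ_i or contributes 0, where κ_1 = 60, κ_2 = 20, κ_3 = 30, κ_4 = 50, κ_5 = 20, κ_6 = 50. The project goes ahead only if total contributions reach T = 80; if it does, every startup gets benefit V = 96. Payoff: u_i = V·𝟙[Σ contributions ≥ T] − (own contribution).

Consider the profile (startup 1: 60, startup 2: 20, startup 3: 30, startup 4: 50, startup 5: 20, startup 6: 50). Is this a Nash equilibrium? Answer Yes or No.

Total = 230 ≥ 80: provided.
Startup 1 (pledges 60, payoff 36): dropping to 0 → total 170, payoff 96. Profitable deviation.

No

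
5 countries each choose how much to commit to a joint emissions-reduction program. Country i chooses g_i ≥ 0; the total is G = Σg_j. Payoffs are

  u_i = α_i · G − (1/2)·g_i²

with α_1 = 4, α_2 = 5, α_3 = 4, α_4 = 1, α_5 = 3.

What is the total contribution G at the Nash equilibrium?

17

Country i's FOC: ∂u_i/∂g_i = α_i − g_i = 0, so g_i* = α_i.
NE contributions = (4, 5, 4, 1, 3); G = 17.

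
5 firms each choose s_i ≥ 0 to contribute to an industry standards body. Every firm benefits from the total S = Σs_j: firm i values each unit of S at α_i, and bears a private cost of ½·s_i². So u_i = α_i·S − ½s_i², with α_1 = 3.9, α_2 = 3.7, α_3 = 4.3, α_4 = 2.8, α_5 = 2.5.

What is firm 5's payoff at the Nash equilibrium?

39.875

Firm i's FOC: ∂u_i/∂s_i = α_i − s_i = 0, so s_i* = α_i.
NE contributions = (3.9, 3.7, 4.3, 2.8, 2.5); S = 17.2.
u_5 = α_5·S − ½·(s_5)² = 2.5·17.2 − ½·2.5² = 39.875.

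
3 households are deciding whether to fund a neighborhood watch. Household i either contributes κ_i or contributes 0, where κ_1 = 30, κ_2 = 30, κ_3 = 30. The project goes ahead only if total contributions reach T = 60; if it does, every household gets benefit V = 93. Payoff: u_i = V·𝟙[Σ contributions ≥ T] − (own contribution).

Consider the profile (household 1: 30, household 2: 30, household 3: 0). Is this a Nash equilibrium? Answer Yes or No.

Total = 60 ≥ 60: provided.
Household 1 (pledges 30, payoff 63): dropping to 0 → total 30, payoff 0. No gain.
Household 2 (pledges 30, payoff 63): dropping to 0 → total 30, payoff 0. No gain.
Household 3 (pledges 0, payoff 93): pledging 30 → total 90, payoff 63. No gain.

Yes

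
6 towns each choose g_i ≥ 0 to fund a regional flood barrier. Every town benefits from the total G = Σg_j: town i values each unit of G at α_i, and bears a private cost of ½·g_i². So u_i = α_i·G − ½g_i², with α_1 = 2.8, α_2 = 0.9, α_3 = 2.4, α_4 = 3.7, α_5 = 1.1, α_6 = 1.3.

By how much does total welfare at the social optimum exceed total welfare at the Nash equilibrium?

Town i's FOC: ∂u_i/∂g_i = α_i − g_i = 0, so g_i* = α_i.
NE contributions = (2.8, 0.9, 2.4, 3.7, 1.1, 1.3); G = 12.2.
W^NE = (Σα)·G − ½Σα_i² = 12.2² − ½·31 = 133.34.
Planner sets g_i = Σα_j = 12.2 for every i, so G^SO = 6·12.2 = 73.2.
W^SO = (Σα)·G^SO − ½·6·(Σα)² = (6/2)·12.2² = 446.52.
Deadweight loss = W^SO − W^NE = 313.18.

313.18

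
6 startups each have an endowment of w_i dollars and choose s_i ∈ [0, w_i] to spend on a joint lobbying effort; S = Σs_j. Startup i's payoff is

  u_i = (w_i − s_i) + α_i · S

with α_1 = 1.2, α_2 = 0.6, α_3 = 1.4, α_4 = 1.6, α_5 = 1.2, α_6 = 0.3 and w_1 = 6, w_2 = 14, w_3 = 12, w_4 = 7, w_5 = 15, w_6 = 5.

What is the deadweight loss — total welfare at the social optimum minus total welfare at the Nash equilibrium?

∂u_i/∂s_i = α_i − 1, so startup i contributes w_i if α_i > 1, else 0.
α_i > 1 for i ∈ {1, 3, 4, 5}; NE contributions (6, 0, 12, 7, 15, 0), S = 40.
W^NE = Σw_i − S^NE + (Σα_i)·S^NE = 59 + 5.3·40 = 271.
Planner: ∂(Σu_j)/∂s_i = Σα_j − 1 = 5.3 > 0, so everyone contributes w_i; S^SO = 59, W^SO = 59 + 5.3·59 = 371.7.
Deadweight loss = 100.7.

100.7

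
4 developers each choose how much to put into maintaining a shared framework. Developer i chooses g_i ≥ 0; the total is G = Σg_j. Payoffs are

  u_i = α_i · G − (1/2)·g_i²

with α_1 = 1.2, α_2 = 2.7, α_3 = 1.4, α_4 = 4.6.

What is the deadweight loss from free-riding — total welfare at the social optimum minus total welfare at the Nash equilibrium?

Developer i's FOC: ∂u_i/∂g_i = α_i − g_i = 0, so g_i* = α_i.
NE contributions = (1.2, 2.7, 1.4, 4.6); G = 9.9.
W^NE = (Σα)·G − ½Σα_i² = 9.9² − ½·31.85 = 82.085.
Planner sets g_i = Σα_j = 9.9 for every i, so G^SO = 4·9.9 = 39.6.
W^SO = (Σα)·G^SO − ½·4·(Σα)² = (4/2)·9.9² = 196.02.
Deadweight loss = W^SO − W^NE = 113.935.

113.935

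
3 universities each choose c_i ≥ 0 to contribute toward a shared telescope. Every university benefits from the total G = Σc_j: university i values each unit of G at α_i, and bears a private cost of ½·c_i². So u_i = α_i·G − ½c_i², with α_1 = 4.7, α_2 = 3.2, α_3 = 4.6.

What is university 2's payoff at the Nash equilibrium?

University i's FOC: ∂u_i/∂c_i = α_i − c_i = 0, so c_i* = α_i.
NE contributions = (4.7, 3.2, 4.6); G = 12.5.
u_2 = α_2·G − ½·(c_2)² = 3.2·12.5 − ½·3.2² = 34.88.

34.88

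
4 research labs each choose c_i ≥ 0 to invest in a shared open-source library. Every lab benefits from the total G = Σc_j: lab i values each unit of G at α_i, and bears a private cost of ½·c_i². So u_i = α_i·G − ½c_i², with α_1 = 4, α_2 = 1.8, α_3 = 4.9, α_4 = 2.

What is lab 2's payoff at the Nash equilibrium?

21.24

Lab i's FOC: ∂u_i/∂c_i = α_i − c_i = 0, so c_i* = α_i.
NE contributions = (4, 1.8, 4.9, 2); G = 12.7.
u_2 = α_2·G − ½·(c_2)² = 1.8·12.7 − ½·1.8² = 21.24.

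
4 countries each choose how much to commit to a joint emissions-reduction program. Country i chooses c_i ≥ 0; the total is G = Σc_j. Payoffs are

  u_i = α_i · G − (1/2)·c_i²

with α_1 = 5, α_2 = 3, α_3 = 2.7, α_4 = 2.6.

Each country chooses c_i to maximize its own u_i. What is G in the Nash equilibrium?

13.3

Country i's FOC: ∂u_i/∂c_i = α_i − c_i = 0, so c_i* = α_i.
NE contributions = (5, 3, 2.7, 2.6); G = 13.3.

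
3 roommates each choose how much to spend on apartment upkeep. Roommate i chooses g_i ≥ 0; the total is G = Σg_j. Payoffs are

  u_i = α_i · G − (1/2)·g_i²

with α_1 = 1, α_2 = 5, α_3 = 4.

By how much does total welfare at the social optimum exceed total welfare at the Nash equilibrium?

71

Roommate i's FOC: ∂u_i/∂g_i = α_i − g_i = 0, so g_i* = α_i.
NE contributions = (1, 5, 4); G = 10.
W^NE = (Σα)·G − ½Σα_i² = 10² − ½·42 = 79.
Planner sets g_i = Σα_j = 10 for every i, so G^SO = 3·10 = 30.
W^SO = (Σα)·G^SO − ½·3·(Σα)² = (3/2)·10² = 150.
Deadweight loss = W^SO − W^NE = 71.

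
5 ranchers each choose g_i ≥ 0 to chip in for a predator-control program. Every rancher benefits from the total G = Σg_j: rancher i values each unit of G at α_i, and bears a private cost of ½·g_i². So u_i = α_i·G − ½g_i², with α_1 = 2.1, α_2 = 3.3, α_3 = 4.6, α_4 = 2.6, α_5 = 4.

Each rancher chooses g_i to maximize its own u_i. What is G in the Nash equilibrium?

Rancher i's FOC: ∂u_i/∂g_i = α_i − g_i = 0, so g_i* = α_i.
NE contributions = (2.1, 3.3, 4.6, 2.6, 4); G = 16.6.

16.6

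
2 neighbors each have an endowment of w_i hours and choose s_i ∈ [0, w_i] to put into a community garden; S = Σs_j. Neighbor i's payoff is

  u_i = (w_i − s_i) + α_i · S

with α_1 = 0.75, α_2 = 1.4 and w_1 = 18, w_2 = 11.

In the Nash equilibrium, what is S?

∂u_i/∂s_i = α_i − 1, so neighbor i contributes w_i if α_i > 1, else 0.
α_i > 1 for i ∈ {2}; NE contributions (0, 11), S = 11.

11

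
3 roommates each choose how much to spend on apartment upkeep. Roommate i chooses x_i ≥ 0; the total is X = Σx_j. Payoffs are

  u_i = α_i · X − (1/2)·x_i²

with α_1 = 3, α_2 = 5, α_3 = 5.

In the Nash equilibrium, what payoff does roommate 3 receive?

52.5

Roommate i's FOC: ∂u_i/∂x_i = α_i − x_i = 0, so x_i* = α_i.
NE contributions = (3, 5, 5); X = 13.
u_3 = α_3·X − ½·(x_3)² = 5·13 − ½·5² = 52.5.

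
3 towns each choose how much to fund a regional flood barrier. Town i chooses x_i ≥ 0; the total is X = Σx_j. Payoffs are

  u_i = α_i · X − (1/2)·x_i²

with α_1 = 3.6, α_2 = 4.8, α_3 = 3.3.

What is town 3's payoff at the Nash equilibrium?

33.165

Town i's FOC: ∂u_i/∂x_i = α_i − x_i = 0, so x_i* = α_i.
NE contributions = (3.6, 4.8, 3.3); X = 11.7.
u_3 = α_3·X − ½·(x_3)² = 3.3·11.7 − ½·3.3² = 33.165.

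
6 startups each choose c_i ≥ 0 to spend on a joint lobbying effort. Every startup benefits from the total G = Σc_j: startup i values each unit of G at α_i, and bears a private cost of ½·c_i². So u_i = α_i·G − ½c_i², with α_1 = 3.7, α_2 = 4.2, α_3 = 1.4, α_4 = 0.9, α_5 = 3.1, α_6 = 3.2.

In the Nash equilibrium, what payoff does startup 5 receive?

46.345

Startup i's FOC: ∂u_i/∂c_i = α_i − c_i = 0, so c_i* = α_i.
NE contributions = (3.7, 4.2, 1.4, 0.9, 3.1, 3.2); G = 16.5.
u_5 = α_5·G − ½·(c_5)² = 3.1·16.5 − ½·3.1² = 46.345.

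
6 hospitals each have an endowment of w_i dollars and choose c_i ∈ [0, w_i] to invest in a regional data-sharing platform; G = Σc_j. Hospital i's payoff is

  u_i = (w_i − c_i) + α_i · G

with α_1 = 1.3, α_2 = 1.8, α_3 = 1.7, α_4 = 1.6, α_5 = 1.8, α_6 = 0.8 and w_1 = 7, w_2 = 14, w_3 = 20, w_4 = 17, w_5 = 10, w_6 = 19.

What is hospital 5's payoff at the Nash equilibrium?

122.4

∂u_i/∂c_i = α_i − 1, so hospital i contributes w_i if α_i > 1, else 0.
α_i > 1 for i ∈ {1, 2, 3, 4, 5}; NE contributions (7, 14, 20, 17, 10, 0), G = 68.
u_5 = (10 − 10) + 1.8·68 = 122.4.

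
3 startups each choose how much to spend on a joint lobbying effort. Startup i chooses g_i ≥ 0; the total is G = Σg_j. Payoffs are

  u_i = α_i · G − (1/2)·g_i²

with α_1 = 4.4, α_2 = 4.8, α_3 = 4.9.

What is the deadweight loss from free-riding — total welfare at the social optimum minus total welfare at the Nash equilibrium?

132.61

Startup i's FOC: ∂u_i/∂g_i = α_i − g_i = 0, so g_i* = α_i.
NE contributions = (4.4, 4.8, 4.9); G = 14.1.
W^NE = (Σα)·G − ½Σα_i² = 14.1² − ½·66.41 = 165.605.
Planner sets g_i = Σα_j = 14.1 for every i, so G^SO = 3·14.1 = 42.3.
W^SO = (Σα)·G^SO − ½·3·(Σα)² = (3/2)·14.1² = 298.215.
Deadweight loss = W^SO − W^NE = 132.61.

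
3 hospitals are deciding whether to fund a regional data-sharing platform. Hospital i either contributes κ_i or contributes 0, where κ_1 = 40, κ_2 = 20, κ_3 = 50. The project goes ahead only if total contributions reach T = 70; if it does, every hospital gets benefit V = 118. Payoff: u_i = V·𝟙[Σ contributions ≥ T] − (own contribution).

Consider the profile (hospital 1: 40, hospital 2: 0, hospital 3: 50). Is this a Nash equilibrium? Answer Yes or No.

Yes

Total = 90 ≥ 70: provided.
Hospital 1 (pledges 40, payoff 78): dropping to 0 → total 50, payoff 0. No gain.
Hospital 2 (pledges 0, payoff 118): pledging 20 → total 110, payoff 98. No gain.
Hospital 3 (pledges 50, payoff 68): dropping to 0 → total 40, payoff 0. No gain.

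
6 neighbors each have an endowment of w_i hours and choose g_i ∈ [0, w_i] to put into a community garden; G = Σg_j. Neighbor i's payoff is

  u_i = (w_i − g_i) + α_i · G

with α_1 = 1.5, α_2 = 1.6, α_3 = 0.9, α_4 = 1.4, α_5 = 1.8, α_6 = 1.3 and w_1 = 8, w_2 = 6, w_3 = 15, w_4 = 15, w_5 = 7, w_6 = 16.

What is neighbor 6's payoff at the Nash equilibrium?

∂u_i/∂g_i = α_i − 1, so neighbor i contributes w_i if α_i > 1, else 0.
α_i > 1 for i ∈ {1, 2, 4, 5, 6}; NE contributions (8, 6, 0, 15, 7, 16), G = 52.
u_6 = (16 − 16) + 1.3·52 = 67.6.

67.6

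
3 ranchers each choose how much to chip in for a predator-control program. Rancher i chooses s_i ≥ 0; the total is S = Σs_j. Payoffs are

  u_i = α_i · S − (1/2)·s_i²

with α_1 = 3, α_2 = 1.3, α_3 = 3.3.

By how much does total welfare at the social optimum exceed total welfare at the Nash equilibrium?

Rancher i's FOC: ∂u_i/∂s_i = α_i − s_i = 0, so s_i* = α_i.
NE contributions = (3, 1.3, 3.3); S = 7.6.
W^NE = (Σα)·S − ½Σα_i² = 7.6² − ½·21.58 = 46.97.
Planner sets s_i = Σα_j = 7.6 for every i, so S^SO = 3·7.6 = 22.8.
W^SO = (Σα)·S^SO − ½·3·(Σα)² = (3/2)·7.6² = 86.64.
Deadweight loss = W^SO − W^NE = 39.67.

39.67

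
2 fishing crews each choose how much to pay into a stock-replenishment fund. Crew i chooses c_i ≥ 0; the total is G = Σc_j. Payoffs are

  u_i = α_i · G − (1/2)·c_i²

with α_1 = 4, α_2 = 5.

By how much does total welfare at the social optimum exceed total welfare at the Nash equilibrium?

Crew i's FOC: ∂u_i/∂c_i = α_i − c_i = 0, so c_i* = α_i.
NE contributions = (4, 5); G = 9.
W^NE = (Σα)·G − ½Σα_i² = 9² − ½·41 = 60.5.
Planner sets c_i = Σα_j = 9 for every i, so G^SO = 2·9 = 18.
W^SO = (Σα)·G^SO − ½·2·(Σα)² = (2/2)·9² = 81.
Deadweight loss = W^SO − W^NE = 20.5.

20.5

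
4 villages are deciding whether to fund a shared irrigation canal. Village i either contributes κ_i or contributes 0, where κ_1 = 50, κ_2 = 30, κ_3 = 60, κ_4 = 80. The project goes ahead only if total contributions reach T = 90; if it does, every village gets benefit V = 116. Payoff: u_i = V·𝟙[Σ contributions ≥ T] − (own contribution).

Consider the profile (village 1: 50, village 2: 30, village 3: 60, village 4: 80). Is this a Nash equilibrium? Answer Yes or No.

No

Total = 220 ≥ 90: provided.
Village 1 (pledges 50, payoff 66): dropping to 0 → total 170, payoff 116. Profitable deviation.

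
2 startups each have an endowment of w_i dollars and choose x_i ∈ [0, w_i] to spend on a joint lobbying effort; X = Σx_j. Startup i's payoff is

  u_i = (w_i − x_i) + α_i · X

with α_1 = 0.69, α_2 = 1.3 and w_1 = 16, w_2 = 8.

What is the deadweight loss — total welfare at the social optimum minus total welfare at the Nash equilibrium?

15.84

∂u_i/∂x_i = α_i − 1, so startup i contributes w_i if α_i > 1, else 0.
α_i > 1 for i ∈ {2}; NE contributions (0, 8), X = 8.
W^NE = Σw_i − X^NE + (Σα_i)·X^NE = 24 + 0.99·8 = 31.92.
Planner: ∂(Σu_j)/∂x_i = Σα_j − 1 = 0.99 > 0, so everyone contributes w_i; X^SO = 24, W^SO = 24 + 0.99·24 = 47.76.
Deadweight loss = 15.84.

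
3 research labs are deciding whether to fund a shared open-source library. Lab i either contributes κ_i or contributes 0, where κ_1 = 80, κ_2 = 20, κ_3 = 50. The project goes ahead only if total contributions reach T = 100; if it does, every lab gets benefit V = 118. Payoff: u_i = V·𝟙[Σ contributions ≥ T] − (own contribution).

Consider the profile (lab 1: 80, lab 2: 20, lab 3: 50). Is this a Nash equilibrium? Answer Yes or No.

No

Total = 150 ≥ 100: provided.
Lab 1 (pledges 80, payoff 38): dropping to 0 → total 70, payoff 0. No gain.
Lab 2 (pledges 20, payoff 98): dropping to 0 → total 130, payoff 118. Profitable deviation.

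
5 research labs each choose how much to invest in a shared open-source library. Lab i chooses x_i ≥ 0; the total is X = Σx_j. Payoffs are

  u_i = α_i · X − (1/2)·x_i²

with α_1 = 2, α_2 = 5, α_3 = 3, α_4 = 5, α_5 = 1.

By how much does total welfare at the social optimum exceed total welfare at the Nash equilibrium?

Lab i's FOC: ∂u_i/∂x_i = α_i − x_i = 0, so x_i* = α_i.
NE contributions = (2, 5, 3, 5, 1); X = 16.
W^NE = (Σα)·X − ½Σα_i² = 16² − ½·64 = 224.
Planner sets x_i = Σα_j = 16 for every i, so X^SO = 5·16 = 80.
W^SO = (Σα)·X^SO − ½·5·(Σα)² = (5/2)·16² = 640.
Deadweight loss = W^SO − W^NE = 416.

416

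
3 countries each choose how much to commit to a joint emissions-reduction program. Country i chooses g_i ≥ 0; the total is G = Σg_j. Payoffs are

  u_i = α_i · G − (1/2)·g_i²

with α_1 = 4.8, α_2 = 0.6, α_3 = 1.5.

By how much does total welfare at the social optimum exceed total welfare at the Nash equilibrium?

Country i's FOC: ∂u_i/∂g_i = α_i − g_i = 0, so g_i* = α_i.
NE contributions = (4.8, 0.6, 1.5); G = 6.9.
W^NE = (Σα)·G − ½Σα_i² = 6.9² − ½·25.65 = 34.785.
Planner sets g_i = Σα_j = 6.9 for every i, so G^SO = 3·6.9 = 20.7.
W^SO = (Σα)·G^SO − ½·3·(Σα)² = (3/2)·6.9² = 71.415.
Deadweight loss = W^SO − W^NE = 36.63.

36.63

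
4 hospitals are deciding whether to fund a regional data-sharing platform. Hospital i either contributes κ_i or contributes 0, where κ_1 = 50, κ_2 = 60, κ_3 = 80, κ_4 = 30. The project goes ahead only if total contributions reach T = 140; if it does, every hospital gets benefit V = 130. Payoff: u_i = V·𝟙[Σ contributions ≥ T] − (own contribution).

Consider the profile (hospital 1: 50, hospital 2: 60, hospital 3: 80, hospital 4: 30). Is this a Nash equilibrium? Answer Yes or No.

No

Total = 220 ≥ 140: provided.
Hospital 1 (pledges 50, payoff 80): dropping to 0 → total 170, payoff 130. Profitable deviation.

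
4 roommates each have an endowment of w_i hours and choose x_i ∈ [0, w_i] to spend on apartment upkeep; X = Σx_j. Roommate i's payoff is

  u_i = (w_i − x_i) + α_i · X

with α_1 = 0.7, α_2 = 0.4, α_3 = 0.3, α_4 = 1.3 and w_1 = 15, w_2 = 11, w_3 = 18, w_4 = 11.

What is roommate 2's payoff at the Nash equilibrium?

15.4

∂u_i/∂x_i = α_i − 1, so roommate i contributes w_i if α_i > 1, else 0.
α_i > 1 for i ∈ {4}; NE contributions (0, 0, 0, 11), X = 11.
u_2 = (11 − 0) + 0.4·11 = 15.4.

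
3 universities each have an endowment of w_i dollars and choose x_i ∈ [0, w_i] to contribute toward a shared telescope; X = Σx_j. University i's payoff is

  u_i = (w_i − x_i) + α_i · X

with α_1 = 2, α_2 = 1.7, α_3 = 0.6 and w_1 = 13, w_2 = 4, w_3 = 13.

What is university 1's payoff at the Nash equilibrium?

34

∂u_i/∂x_i = α_i − 1, so university i contributes w_i if α_i > 1, else 0.
α_i > 1 for i ∈ {1, 2}; NE contributions (13, 4, 0), X = 17.
u_1 = (13 − 13) + 2·17 = 34.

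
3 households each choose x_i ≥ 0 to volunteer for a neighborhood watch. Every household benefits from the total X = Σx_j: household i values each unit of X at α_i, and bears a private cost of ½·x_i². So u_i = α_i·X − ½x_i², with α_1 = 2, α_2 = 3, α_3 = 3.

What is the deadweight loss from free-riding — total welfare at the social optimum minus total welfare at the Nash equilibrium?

43

Household i's FOC: ∂u_i/∂x_i = α_i − x_i = 0, so x_i* = α_i.
NE contributions = (2, 3, 3); X = 8.
W^NE = (Σα)·X − ½Σα_i² = 8² − ½·22 = 53.
Planner sets x_i = Σα_j = 8 for every i, so X^SO = 3·8 = 24.
W^SO = (Σα)·X^SO − ½·3·(Σα)² = (3/2)·8² = 96.
Deadweight loss = W^SO − W^NE = 43.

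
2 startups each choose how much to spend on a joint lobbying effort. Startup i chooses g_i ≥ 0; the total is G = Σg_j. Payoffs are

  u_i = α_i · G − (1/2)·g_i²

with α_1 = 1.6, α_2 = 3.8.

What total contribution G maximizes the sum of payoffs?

Planner FOC: ∂(Σu_j)/∂g_i = (Σα_j) − g_i = 0, so g_i^SO = Σα_j = 5.4 for every i; G^SO = 10.8.

10.8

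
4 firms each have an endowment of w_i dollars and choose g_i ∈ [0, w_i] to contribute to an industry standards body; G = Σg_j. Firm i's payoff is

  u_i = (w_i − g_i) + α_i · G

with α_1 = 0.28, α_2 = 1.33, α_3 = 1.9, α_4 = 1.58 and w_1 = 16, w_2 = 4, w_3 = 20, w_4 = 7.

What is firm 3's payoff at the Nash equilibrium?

58.9

∂u_i/∂g_i = α_i − 1, so firm i contributes w_i if α_i > 1, else 0.
α_i > 1 for i ∈ {2, 3, 4}; NE contributions (0, 4, 20, 7), G = 31.
u_3 = (20 − 20) + 1.9·31 = 58.9.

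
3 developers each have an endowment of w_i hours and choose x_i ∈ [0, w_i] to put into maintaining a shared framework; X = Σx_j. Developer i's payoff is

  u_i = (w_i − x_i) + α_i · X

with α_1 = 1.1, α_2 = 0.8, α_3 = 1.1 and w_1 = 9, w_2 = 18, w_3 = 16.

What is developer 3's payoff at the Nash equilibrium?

∂u_i/∂x_i = α_i − 1, so developer i contributes w_i if α_i > 1, else 0.
α_i > 1 for i ∈ {1, 3}; NE contributions (9, 0, 16), X = 25.
u_3 = (16 − 16) + 1.1·25 = 27.5.

27.5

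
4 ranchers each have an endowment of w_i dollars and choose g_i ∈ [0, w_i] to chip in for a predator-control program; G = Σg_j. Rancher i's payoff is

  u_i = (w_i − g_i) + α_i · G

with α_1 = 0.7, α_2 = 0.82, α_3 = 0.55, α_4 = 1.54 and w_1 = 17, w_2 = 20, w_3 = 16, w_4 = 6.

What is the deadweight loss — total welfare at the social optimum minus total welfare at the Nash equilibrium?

∂u_i/∂g_i = α_i − 1, so rancher i contributes w_i if α_i > 1, else 0.
α_i > 1 for i ∈ {4}; NE contributions (0, 0, 0, 6), G = 6.
W^NE = Σw_i − G^NE + (Σα_i)·G^NE = 59 + 2.61·6 = 74.66.
Planner: ∂(Σu_j)/∂g_i = Σα_j − 1 = 2.61 > 0, so everyone contributes w_i; G^SO = 59, W^SO = 59 + 2.61·59 = 212.99.
Deadweight loss = 138.33.

138.33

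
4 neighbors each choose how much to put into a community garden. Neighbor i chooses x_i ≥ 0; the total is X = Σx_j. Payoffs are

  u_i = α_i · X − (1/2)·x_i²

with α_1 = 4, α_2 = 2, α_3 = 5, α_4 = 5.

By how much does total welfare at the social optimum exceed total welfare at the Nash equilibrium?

Neighbor i's FOC: ∂u_i/∂x_i = α_i − x_i = 0, so x_i* = α_i.
NE contributions = (4, 2, 5, 5); X = 16.
W^NE = (Σα)·X − ½Σα_i² = 16² − ½·70 = 221.
Planner sets x_i = Σα_j = 16 for every i, so X^SO = 4·16 = 64.
W^SO = (Σα)·X^SO − ½·4·(Σα)² = (4/2)·16² = 512.
Deadweight loss = W^SO − W^NE = 291.

291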